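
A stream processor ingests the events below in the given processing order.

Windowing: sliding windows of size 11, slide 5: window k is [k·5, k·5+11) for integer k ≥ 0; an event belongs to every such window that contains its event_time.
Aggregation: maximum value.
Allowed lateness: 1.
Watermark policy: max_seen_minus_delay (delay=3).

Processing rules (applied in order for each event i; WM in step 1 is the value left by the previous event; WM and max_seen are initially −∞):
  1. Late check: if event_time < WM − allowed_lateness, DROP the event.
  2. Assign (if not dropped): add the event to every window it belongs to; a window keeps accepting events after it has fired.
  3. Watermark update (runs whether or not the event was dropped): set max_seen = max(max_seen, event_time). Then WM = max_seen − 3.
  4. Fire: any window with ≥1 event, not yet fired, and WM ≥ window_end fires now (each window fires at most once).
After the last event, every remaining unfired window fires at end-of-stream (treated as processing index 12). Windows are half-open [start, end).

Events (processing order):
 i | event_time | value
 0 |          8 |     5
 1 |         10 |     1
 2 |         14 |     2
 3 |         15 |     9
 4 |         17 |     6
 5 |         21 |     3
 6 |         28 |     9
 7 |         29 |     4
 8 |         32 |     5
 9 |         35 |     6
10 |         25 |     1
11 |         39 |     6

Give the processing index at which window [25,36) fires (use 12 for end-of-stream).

11

i=0 t=8 v=5: → [5,16),[0,11); WM=5
i=1 t=10 v=1: → [10,21),[5,16),[0,11); WM=7
i=2 t=14 v=2: → [10,21),[5,16); WM=11; [0,11) fires=5
i=3 t=15 v=9: → [15,26),[10,21),[5,16); WM=12
i=4 t=17 v=6: → [15,26),[10,21); WM=14
i=5 t=21 v=3: → [20,31),[15,26); WM=18; [5,16) fires=9
i=6 t=28 v=9: → [25,36),[20,31); WM=25; [10,21) fires=9
i=7 t=29 v=4: → [25,36),[20,31); WM=26; [15,26) fires=9
i=8 t=32 v=5: → [30,41),[25,36); WM=29
i=9 t=35 v=6: → [35,46),[30,41),[25,36); WM=32; [20,31) fires=9
i=10 t=25 v=1: DROP (t<32-1); WM=32
i=11 t=39 v=6: → [35,46),[30,41); WM=36; [25,36) fires=9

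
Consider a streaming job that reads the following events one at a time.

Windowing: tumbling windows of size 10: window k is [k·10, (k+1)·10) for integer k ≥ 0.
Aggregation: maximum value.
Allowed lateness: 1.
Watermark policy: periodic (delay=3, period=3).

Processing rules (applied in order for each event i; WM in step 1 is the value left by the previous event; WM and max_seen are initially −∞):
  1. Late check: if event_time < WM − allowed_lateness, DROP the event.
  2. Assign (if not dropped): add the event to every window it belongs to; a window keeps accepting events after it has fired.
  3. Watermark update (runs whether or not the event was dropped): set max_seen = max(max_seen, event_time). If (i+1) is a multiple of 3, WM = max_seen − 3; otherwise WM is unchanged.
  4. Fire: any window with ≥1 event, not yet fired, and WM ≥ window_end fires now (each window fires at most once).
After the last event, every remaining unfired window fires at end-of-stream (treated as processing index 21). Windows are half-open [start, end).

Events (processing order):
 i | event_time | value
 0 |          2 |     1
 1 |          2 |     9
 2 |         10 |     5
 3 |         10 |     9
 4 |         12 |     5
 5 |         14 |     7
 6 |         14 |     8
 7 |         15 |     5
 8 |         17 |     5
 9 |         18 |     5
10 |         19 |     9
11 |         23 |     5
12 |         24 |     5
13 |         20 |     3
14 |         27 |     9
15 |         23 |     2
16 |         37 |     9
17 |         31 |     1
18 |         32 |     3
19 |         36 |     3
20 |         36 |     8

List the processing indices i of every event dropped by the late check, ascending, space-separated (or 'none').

i=0 t=2 v=1: → [0,10); WM=−∞
i=1 t=2 v=9: → [0,10); WM=−∞
i=2 t=10 v=5: → [10,20); WM=7
i=3 t=10 v=9: → [10,20); WM=7
i=4 t=12 v=5: → [10,20); WM=7
i=5 t=14 v=7: → [10,20); WM=11; [0,10) fires=9
i=6 t=14 v=8: → [10,20); WM=11
i=7 t=15 v=5: → [10,20); WM=11
i=8 t=17 v=5: → [10,20); WM=14
i=9 t=18 v=5: → [10,20); WM=14
i=10 t=19 v=9: → [10,20); WM=14
i=11 t=23 v=5: → [20,30); WM=20; [10,20) fires=9
i=12 t=24 v=5: → [20,30); WM=20
i=13 t=20 v=3: → [20,30); WM=20
i=14 t=27 v=9: → [20,30); WM=24
i=15 t=23 v=2: → [20,30); WM=24
i=16 t=37 v=9: → [30,40); WM=24
i=17 t=31 v=1: → [30,40); WM=34; [20,30) fires=9
i=18 t=32 v=3: DROP (t<34-1); WM=34
i=19 t=36 v=3: → [30,40); WM=34
i=20 t=36 v=8: → [30,40); WM=34

18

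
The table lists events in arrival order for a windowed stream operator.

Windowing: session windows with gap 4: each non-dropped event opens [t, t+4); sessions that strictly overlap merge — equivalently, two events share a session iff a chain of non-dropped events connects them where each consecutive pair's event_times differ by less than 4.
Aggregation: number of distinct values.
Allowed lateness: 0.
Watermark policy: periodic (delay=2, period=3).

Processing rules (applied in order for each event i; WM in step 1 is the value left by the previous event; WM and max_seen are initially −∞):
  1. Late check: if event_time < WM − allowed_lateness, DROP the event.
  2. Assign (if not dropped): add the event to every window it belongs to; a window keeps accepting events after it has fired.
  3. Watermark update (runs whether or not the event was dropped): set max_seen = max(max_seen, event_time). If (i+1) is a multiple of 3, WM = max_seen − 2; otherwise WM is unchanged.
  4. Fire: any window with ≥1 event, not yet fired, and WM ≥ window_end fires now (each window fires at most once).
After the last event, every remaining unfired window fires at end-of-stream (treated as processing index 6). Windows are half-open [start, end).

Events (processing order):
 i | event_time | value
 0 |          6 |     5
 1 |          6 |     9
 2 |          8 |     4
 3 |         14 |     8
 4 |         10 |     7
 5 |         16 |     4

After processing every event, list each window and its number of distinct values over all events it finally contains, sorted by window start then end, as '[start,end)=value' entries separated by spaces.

[6,14)=4 [14,20)=2

i=0 t=6 v=5: → [6,10); WM=−∞
i=1 t=6 v=9: → [6,10); WM=−∞
i=2 t=8 v=4: → [6,12); WM=6
i=3 t=14 v=8: → [14,18); WM=6
i=4 t=10 v=7: → [6,14); WM=6
i=5 t=16 v=4: → [14,20); WM=14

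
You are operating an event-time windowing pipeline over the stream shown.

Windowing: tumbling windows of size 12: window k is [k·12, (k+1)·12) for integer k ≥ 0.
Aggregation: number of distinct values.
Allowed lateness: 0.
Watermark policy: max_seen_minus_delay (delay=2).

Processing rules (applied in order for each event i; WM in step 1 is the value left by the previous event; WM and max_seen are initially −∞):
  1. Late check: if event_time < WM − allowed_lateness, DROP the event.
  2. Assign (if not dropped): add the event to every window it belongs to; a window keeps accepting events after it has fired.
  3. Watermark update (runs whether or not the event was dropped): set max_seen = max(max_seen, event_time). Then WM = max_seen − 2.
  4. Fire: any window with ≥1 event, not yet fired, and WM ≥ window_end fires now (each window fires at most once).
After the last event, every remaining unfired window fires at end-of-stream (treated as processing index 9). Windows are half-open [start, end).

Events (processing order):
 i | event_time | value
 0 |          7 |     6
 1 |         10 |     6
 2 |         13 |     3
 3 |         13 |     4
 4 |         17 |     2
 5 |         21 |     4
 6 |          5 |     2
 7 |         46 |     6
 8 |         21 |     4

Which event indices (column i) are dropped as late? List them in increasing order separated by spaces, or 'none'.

i=0 t=7 v=6: → [0,12); WM=5
i=1 t=10 v=6: → [0,12); WM=8
i=2 t=13 v=3: → [12,24); WM=11
i=3 t=13 v=4: → [12,24); WM=11
i=4 t=17 v=2: → [12,24); WM=15; [0,12) fires=1
i=5 t=21 v=4: → [12,24); WM=19
i=6 t=5 v=2: DROP (t<19-0); WM=19
i=7 t=46 v=6: → [36,48); WM=44; [12,24) fires=3
i=8 t=21 v=4: DROP (t<44-0); WM=44

6 8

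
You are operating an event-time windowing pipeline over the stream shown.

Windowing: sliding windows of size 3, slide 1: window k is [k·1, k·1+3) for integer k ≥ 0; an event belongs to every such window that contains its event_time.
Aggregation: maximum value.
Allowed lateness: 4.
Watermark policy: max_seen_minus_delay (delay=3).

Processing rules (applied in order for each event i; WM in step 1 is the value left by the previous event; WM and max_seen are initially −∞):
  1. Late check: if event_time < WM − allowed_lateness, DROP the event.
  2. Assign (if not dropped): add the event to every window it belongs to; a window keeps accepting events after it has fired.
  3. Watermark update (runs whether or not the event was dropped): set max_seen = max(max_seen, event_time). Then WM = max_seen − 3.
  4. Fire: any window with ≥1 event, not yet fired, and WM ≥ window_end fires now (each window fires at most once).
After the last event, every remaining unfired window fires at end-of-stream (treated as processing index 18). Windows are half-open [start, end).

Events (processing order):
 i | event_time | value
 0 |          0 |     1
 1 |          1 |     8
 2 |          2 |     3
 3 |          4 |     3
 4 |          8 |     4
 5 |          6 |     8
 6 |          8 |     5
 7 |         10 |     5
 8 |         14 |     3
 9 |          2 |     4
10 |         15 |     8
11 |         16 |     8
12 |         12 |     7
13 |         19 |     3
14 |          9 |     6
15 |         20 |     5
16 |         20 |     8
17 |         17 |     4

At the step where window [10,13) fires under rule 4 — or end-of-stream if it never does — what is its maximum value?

5

i=0 t=0 v=1: → [0,3); WM=-3
i=1 t=1 v=8: → [1,4),[0,3); WM=-2
i=2 t=2 v=3: → [2,5),[1,4),[0,3); WM=-1
i=3 t=4 v=3: → [4,7),[3,6),[2,5); WM=1
i=4 t=8 v=4: → [8,11),[7,10),[6,9); WM=5; [0,3) fires=8 [1,4) fires=8 [2,5) fires=3
i=5 t=6 v=8: → [6,9),[5,8),[4,7); WM=5
i=6 t=8 v=5: → [8,11),[7,10),[6,9); WM=5
i=7 t=10 v=5: → [10,13),[9,12),[8,11); WM=7; [3,6) fires=3 [4,7) fires=8
i=8 t=14 v=3: → [14,17),[13,16),[12,15); WM=11; [5,8) fires=8 [6,9) fires=8 [7,10) fires=5 [8,11) fires=5
i=9 t=2 v=4: DROP (t<11-4); WM=11
i=10 t=15 v=8: → [15,18),[14,17),[13,16); WM=12; [9,12) fires=5
i=11 t=16 v=8: → [16,19),[15,18),[14,17); WM=13; [10,13) fires=5
i=12 t=12 v=7: → [12,15),[11,14),[10,13); WM=13
i=13 t=19 v=3: → [19,22),[18,21),[17,20); WM=16; [11,14) fires=7 [12,15) fires=7 [13,16) fires=8
i=14 t=9 v=6: DROP (t<16-4); WM=16
i=15 t=20 v=5: → [20,23),[19,22),[18,21); WM=17; [14,17) fires=8
i=16 t=20 v=8: → [20,23),[19,22),[18,21); WM=17
i=17 t=17 v=4: → [17,20),[16,19),[15,18); WM=17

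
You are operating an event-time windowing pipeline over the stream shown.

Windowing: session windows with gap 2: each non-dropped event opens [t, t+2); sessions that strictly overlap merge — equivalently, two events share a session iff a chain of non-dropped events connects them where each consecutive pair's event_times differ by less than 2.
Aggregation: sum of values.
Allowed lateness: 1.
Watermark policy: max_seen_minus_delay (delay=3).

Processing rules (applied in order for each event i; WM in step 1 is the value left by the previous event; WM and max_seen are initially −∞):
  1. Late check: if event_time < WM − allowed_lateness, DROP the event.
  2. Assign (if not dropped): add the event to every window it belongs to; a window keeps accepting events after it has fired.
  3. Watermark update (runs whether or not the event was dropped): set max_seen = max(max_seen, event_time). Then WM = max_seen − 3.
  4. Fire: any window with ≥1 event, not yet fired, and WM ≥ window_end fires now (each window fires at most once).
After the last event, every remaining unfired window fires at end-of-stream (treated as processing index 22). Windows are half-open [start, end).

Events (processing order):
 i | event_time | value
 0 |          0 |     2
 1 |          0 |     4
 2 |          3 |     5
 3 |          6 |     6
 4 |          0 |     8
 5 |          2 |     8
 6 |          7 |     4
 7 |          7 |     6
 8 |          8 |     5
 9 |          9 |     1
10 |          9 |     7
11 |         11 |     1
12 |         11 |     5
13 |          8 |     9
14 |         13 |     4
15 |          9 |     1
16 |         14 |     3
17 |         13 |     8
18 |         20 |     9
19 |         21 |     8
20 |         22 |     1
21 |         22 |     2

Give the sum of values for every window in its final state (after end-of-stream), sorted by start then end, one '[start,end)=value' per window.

[0,2)=6 [2,5)=13 [6,11)=39 [11,13)=6 [13,16)=15 [20,24)=20

i=0 t=0 v=2: → [0,2); WM=-3
i=1 t=0 v=4: → [0,2); WM=-3
i=2 t=3 v=5: → [3,5); WM=0
i=3 t=6 v=6: → [6,8); WM=3
i=4 t=0 v=8: DROP (t<3-1); WM=3
i=5 t=2 v=8: → [2,5); WM=3
i=6 t=7 v=4: → [6,9); WM=4
i=7 t=7 v=6: → [6,9); WM=4
i=8 t=8 v=5: → [6,10); WM=5
i=9 t=9 v=1: → [6,11); WM=6
i=10 t=9 v=7: → [6,11); WM=6
i=11 t=11 v=1: → [11,13); WM=8
i=12 t=11 v=5: → [11,13); WM=8
i=13 t=8 v=9: → [6,11); WM=8
i=14 t=13 v=4: → [13,15); WM=10
i=15 t=9 v=1: → [6,11); WM=10
i=16 t=14 v=3: → [13,16); WM=11
i=17 t=13 v=8: → [13,16); WM=11
i=18 t=20 v=9: → [20,22); WM=17
i=19 t=21 v=8: → [20,23); WM=18
i=20 t=22 v=1: → [20,24); WM=19
i=21 t=22 v=2: → [20,24); WM=19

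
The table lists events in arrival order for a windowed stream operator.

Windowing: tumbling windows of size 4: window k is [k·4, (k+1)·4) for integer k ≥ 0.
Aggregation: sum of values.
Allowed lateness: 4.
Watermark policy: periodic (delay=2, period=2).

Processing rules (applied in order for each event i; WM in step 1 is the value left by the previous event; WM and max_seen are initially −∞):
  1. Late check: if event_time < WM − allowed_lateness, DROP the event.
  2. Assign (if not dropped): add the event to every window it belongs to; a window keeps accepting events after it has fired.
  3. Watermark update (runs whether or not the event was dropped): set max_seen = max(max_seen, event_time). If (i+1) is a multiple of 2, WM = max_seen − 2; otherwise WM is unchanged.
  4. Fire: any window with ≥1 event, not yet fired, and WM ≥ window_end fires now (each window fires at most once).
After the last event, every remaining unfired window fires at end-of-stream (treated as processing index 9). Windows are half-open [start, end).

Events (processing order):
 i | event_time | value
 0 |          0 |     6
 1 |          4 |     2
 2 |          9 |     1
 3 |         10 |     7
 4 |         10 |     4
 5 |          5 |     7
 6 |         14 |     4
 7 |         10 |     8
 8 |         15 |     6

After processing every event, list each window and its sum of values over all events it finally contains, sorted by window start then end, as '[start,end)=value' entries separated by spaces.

[0,4)=6 [4,8)=9 [8,12)=20 [12,16)=10

i=0 t=0 v=6: → [0,4); WM=−∞
i=1 t=4 v=2: → [4,8); WM=2
i=2 t=9 v=1: → [8,12); WM=2
i=3 t=10 v=7: → [8,12); WM=8; [0,4) fires=6 [4,8) fires=2
i=4 t=10 v=4: → [8,12); WM=8
i=5 t=5 v=7: → [4,8); WM=8
i=6 t=14 v=4: → [12,16); WM=8
i=7 t=10 v=8: → [8,12); WM=12; [8,12) fires=20
i=8 t=15 v=6: → [12,16); WM=12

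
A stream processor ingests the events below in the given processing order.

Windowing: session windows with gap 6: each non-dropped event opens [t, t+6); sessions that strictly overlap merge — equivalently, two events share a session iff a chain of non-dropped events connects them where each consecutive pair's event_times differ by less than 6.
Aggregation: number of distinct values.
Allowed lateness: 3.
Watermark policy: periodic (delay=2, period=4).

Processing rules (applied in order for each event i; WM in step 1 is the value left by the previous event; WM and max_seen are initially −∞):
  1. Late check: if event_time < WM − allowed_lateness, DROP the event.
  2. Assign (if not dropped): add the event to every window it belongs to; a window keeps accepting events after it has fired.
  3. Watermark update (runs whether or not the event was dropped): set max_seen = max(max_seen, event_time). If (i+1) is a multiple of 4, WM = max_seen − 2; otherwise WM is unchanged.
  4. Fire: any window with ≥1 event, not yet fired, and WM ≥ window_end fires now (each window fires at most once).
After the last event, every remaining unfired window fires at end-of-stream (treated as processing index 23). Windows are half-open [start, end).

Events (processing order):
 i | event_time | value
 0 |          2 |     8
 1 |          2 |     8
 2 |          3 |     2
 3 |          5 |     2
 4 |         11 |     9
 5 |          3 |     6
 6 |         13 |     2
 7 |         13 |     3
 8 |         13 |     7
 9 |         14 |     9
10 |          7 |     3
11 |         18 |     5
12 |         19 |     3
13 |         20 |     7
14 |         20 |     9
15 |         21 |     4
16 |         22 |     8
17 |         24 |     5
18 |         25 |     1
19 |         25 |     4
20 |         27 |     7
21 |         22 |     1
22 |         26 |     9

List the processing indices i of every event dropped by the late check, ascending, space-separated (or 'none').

i=0 t=2 v=8: → [2,8); WM=−∞
i=1 t=2 v=8: → [2,8); WM=−∞
i=2 t=3 v=2: → [2,9); WM=−∞
i=3 t=5 v=2: → [2,11); WM=3
i=4 t=11 v=9: → [11,17); WM=3
i=5 t=3 v=6: → [2,11); WM=3
i=6 t=13 v=2: → [11,19); WM=3
i=7 t=13 v=3: → [11,19); WM=11
i=8 t=13 v=7: → [11,19); WM=11
i=9 t=14 v=9: → [11,20); WM=11
i=10 t=7 v=3: DROP (t<11-3); WM=11
i=11 t=18 v=5: → [11,24); WM=16
i=12 t=19 v=3: → [11,25); WM=16
i=13 t=20 v=7: → [11,26); WM=16
i=14 t=20 v=9: → [11,26); WM=16
i=15 t=21 v=4: → [11,27); WM=19
i=16 t=22 v=8: → [11,28); WM=19
i=17 t=24 v=5: → [11,30); WM=19
i=18 t=25 v=1: → [11,31); WM=19
i=19 t=25 v=4: → [11,31); WM=23
i=20 t=27 v=7: → [11,33); WM=23
i=21 t=22 v=1: → [11,33); WM=23
i=22 t=26 v=9: → [11,33); WM=23

10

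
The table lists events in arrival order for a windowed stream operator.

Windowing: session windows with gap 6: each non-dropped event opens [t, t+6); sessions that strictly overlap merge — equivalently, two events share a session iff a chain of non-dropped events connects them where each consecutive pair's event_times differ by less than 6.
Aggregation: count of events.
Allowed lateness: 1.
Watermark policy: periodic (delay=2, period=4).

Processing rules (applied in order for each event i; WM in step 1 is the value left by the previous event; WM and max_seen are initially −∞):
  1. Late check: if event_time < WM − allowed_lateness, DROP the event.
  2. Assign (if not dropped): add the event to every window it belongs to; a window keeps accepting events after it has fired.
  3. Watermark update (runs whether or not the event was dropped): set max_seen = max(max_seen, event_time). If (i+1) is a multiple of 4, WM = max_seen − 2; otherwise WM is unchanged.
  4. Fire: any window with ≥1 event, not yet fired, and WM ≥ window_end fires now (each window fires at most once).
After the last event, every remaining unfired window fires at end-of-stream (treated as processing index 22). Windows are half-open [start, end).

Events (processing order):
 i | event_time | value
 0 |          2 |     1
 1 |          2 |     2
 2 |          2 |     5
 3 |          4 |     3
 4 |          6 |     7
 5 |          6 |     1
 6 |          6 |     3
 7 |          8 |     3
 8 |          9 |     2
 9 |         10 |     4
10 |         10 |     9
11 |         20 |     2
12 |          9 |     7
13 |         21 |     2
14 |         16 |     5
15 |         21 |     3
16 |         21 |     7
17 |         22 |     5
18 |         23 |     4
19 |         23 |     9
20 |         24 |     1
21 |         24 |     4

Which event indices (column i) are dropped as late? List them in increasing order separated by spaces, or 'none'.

i=0 t=2 v=1: → [2,8); WM=−∞
i=1 t=2 v=2: → [2,8); WM=−∞
i=2 t=2 v=5: → [2,8); WM=−∞
i=3 t=4 v=3: → [2,10); WM=2
i=4 t=6 v=7: → [2,12); WM=2
i=5 t=6 v=1: → [2,12); WM=2
i=6 t=6 v=3: → [2,12); WM=2
i=7 t=8 v=3: → [2,14); WM=6
i=8 t=9 v=2: → [2,15); WM=6
i=9 t=10 v=4: → [2,16); WM=6
i=10 t=10 v=9: → [2,16); WM=6
i=11 t=20 v=2: → [20,26); WM=18
i=12 t=9 v=7: DROP (t<18-1); WM=18
i=13 t=21 v=2: → [20,27); WM=18
i=14 t=16 v=5: DROP (t<18-1); WM=18
i=15 t=21 v=3: → [20,27); WM=19
i=16 t=21 v=7: → [20,27); WM=19
i=17 t=22 v=5: → [20,28); WM=19
i=18 t=23 v=4: → [20,29); WM=19
i=19 t=23 v=9: → [20,29); WM=21
i=20 t=24 v=1: → [20,30); WM=21
i=21 t=24 v=4: → [20,30); WM=21

12 14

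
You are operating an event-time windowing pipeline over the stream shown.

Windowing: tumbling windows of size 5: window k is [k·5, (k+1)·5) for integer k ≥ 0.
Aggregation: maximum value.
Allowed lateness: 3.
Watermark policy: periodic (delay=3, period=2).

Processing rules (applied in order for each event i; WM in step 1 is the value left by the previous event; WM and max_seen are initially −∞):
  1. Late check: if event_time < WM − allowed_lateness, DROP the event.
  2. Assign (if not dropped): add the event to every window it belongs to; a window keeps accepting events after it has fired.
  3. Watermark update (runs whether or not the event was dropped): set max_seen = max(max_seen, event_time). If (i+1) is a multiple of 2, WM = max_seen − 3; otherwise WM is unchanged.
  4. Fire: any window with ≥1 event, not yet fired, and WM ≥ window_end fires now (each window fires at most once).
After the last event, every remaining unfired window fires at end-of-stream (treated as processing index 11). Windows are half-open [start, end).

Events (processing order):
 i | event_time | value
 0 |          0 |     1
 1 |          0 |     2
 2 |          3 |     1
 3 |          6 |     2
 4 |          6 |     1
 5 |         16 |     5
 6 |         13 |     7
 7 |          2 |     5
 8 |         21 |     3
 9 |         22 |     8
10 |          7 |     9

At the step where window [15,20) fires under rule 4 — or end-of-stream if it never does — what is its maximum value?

5

i=0 t=0 v=1: → [0,5); WM=−∞
i=1 t=0 v=2: → [0,5); WM=-3
i=2 t=3 v=1: → [0,5); WM=-3
i=3 t=6 v=2: → [5,10); WM=3
i=4 t=6 v=1: → [5,10); WM=3
i=5 t=16 v=5: → [15,20); WM=13; [0,5) fires=2 [5,10) fires=2
i=6 t=13 v=7: → [10,15); WM=13
i=7 t=2 v=5: DROP (t<13-3); WM=13
i=8 t=21 v=3: → [20,25); WM=13
i=9 t=22 v=8: → [20,25); WM=19; [10,15) fires=7
i=10 t=7 v=9: DROP (t<19-3); WM=19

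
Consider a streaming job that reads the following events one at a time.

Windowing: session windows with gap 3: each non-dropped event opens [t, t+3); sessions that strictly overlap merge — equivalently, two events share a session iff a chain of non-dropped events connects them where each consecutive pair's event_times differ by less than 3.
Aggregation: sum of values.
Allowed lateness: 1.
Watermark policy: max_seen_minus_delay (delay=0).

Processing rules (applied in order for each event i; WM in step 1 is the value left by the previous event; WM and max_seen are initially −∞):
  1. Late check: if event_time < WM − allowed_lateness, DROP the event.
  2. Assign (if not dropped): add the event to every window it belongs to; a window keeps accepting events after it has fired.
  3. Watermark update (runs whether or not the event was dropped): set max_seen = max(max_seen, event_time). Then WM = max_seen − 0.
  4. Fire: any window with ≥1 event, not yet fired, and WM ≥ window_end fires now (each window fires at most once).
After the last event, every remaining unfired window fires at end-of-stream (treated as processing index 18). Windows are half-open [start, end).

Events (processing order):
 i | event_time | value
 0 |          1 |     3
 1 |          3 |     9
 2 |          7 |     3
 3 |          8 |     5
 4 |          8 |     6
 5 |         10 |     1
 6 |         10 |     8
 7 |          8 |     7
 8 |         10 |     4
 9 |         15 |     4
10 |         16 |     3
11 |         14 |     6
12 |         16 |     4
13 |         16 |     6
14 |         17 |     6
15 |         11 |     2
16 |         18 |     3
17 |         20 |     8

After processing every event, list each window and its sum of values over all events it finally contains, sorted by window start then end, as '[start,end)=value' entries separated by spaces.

i=0 t=1 v=3: → [1,4); WM=1
i=1 t=3 v=9: → [1,6); WM=3
i=2 t=7 v=3: → [7,10); WM=7
i=3 t=8 v=5: → [7,11); WM=8
i=4 t=8 v=6: → [7,11); WM=8
i=5 t=10 v=1: → [7,13); WM=10
i=6 t=10 v=8: → [7,13); WM=10
i=7 t=8 v=7: DROP (t<10-1); WM=10
i=8 t=10 v=4: → [7,13); WM=10
i=9 t=15 v=4: → [15,18); WM=15
i=10 t=16 v=3: → [15,19); WM=16
i=11 t=14 v=6: DROP (t<16-1); WM=16
i=12 t=16 v=4: → [15,19); WM=16
i=13 t=16 v=6: → [15,19); WM=16
i=14 t=17 v=6: → [15,20); WM=17
i=15 t=11 v=2: DROP (t<17-1); WM=17
i=16 t=18 v=3: → [15,21); WM=18
i=17 t=20 v=8: → [15,23); WM=20

[1,6)=12 [7,13)=27 [15,23)=34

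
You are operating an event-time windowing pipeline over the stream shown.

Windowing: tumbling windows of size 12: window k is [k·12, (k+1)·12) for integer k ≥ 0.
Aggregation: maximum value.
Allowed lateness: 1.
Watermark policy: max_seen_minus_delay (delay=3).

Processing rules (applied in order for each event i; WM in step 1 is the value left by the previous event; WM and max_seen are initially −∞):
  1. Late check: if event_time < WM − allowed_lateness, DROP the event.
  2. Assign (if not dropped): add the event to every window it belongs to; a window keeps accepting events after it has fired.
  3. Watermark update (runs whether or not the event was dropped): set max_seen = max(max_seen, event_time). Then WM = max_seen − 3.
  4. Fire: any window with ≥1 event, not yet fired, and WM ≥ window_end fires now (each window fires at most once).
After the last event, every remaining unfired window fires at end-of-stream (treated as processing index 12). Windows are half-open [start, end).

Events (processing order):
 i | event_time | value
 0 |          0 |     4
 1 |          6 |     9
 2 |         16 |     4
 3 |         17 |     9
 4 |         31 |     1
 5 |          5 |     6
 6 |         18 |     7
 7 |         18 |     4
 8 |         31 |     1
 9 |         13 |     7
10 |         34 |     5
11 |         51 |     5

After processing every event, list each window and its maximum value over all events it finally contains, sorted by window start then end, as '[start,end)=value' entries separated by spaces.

[0,12)=9 [12,24)=9 [24,36)=5 [48,60)=5

i=0 t=0 v=4: → [0,12); WM=-3
i=1 t=6 v=9: → [0,12); WM=3
i=2 t=16 v=4: → [12,24); WM=13; [0,12) fires=9
i=3 t=17 v=9: → [12,24); WM=14
i=4 t=31 v=1: → [24,36); WM=28; [12,24) fires=9
i=5 t=5 v=6: DROP (t<28-1); WM=28
i=6 t=18 v=7: DROP (t<28-1); WM=28
i=7 t=18 v=4: DROP (t<28-1); WM=28
i=8 t=31 v=1: → [24,36); WM=28
i=9 t=13 v=7: DROP (t<28-1); WM=28
i=10 t=34 v=5: → [24,36); WM=31
i=11 t=51 v=5: → [48,60); WM=48; [24,36) fires=5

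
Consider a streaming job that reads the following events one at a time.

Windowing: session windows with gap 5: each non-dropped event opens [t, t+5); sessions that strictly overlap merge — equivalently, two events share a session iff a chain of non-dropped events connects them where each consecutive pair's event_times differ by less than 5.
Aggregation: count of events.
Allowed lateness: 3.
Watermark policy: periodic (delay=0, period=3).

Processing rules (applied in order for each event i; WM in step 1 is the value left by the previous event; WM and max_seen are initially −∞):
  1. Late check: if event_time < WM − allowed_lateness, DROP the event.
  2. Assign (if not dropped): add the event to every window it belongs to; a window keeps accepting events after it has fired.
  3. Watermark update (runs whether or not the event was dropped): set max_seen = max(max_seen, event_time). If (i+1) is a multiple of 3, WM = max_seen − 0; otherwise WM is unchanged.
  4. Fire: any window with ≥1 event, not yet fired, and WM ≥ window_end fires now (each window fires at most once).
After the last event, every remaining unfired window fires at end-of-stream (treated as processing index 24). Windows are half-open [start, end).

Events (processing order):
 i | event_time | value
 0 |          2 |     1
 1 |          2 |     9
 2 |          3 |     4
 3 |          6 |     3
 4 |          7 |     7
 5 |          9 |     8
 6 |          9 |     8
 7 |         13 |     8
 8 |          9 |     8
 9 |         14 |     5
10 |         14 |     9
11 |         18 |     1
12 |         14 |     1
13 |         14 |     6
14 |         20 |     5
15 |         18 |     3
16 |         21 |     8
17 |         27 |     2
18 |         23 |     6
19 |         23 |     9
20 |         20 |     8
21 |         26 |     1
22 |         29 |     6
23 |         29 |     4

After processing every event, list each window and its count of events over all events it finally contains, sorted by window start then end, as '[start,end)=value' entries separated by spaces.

i=0 t=2 v=1: → [2,7); WM=−∞
i=1 t=2 v=9: → [2,7); WM=−∞
i=2 t=3 v=4: → [2,8); WM=3
i=3 t=6 v=3: → [2,11); WM=3
i=4 t=7 v=7: → [2,12); WM=3
i=5 t=9 v=8: → [2,14); WM=9
i=6 t=9 v=8: → [2,14); WM=9
i=7 t=13 v=8: → [2,18); WM=9
i=8 t=9 v=8: → [2,18); WM=13
i=9 t=14 v=5: → [2,19); WM=13
i=10 t=14 v=9: → [2,19); WM=13
i=11 t=18 v=1: → [2,23); WM=18
i=12 t=14 v=1: DROP (t<18-3); WM=18
i=13 t=14 v=6: DROP (t<18-3); WM=18
i=14 t=20 v=5: → [2,25); WM=20
i=15 t=18 v=3: → [2,25); WM=20
i=16 t=21 v=8: → [2,26); WM=20
i=17 t=27 v=2: → [27,32); WM=27
i=18 t=23 v=6: DROP (t<27-3); WM=27
i=19 t=23 v=9: DROP (t<27-3); WM=27
i=20 t=20 v=8: DROP (t<27-3); WM=27
i=21 t=26 v=1: → [26,32); WM=27
i=22 t=29 v=6: → [26,34); WM=27
i=23 t=29 v=4: → [26,34); WM=29

[2,26)=15 [26,34)=4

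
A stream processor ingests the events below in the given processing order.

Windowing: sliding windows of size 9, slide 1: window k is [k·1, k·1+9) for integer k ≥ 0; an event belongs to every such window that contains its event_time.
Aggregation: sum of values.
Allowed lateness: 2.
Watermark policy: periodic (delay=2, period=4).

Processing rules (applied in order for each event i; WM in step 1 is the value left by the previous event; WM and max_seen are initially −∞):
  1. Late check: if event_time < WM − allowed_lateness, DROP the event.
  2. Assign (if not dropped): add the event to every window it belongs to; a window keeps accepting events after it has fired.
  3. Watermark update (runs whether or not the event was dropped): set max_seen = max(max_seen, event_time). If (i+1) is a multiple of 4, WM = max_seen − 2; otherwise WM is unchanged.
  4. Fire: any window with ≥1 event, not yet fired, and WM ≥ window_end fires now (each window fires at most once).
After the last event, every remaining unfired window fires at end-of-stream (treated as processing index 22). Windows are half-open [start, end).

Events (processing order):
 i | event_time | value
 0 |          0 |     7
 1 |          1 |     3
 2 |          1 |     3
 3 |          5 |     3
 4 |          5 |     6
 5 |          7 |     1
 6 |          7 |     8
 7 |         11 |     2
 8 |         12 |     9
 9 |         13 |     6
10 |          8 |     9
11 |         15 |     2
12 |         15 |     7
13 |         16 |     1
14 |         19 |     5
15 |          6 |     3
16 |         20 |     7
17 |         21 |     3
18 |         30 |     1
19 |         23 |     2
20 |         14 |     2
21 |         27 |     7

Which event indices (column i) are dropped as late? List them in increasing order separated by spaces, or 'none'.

i=0 t=0 v=7: → [0,9); WM=−∞
i=1 t=1 v=3: → [1,10),[0,9); WM=−∞
i=2 t=1 v=3: → [1,10),[0,9); WM=−∞
i=3 t=5 v=3: → [5,14),[4,13),[3,12),[2,11),[1,10),[0,9); WM=3
i=4 t=5 v=6: → [5,14),[4,13),[3,12),[2,11),[1,10),[0,9); WM=3
i=5 t=7 v=1: → [7,16),[6,15),[5,14),[4,13),[3,12),[2,11),[1,10),[0,9); WM=3
i=6 t=7 v=8: → [7,16),[6,15),[5,14),[4,13),[3,12),[2,11),[1,10),[0,9); WM=3
i=7 t=11 v=2: → [11,20),[10,19),[9,18),[8,17),[7,16),[6,15),[5,14),[4,13),[3,12); WM=9; [0,9) fires=31
i=8 t=12 v=9: → [12,21),[11,20),[10,19),[9,18),[8,17),[7,16),[6,15),[5,14),[4,13); WM=9
i=9 t=13 v=6: → [13,22),[12,21),[11,20),[10,19),[9,18),[8,17),[7,16),[6,15),[5,14); WM=9
i=10 t=8 v=9: → [8,17),[7,16),[6,15),[5,14),[4,13),[3,12),[2,11),[1,10),[0,9); WM=9
i=11 t=15 v=2: → [15,24),[14,23),[13,22),[12,21),[11,20),[10,19),[9,18),[8,17),[7,16); WM=13; [1,10) fires=33 [2,11) fires=27 [3,12) fires=29 [4,13) fires=38
i=12 t=15 v=7: → [15,24),[14,23),[13,22),[12,21),[11,20),[10,19),[9,18),[8,17),[7,16); WM=13
i=13 t=16 v=1: → [16,25),[15,24),[14,23),[13,22),[12,21),[11,20),[10,19),[9,18),[8,17); WM=13
i=14 t=19 v=5: → [19,28),[18,27),[17,26),[16,25),[15,24),[14,23),[13,22),[12,21),[11,20); WM=13
i=15 t=6 v=3: DROP (t<13-2); WM=17; [5,14) fires=44 [6,15) fires=35 [7,16) fires=44 [8,17) fires=36
i=16 t=20 v=7: → [20,29),[19,28),[18,27),[17,26),[16,25),[15,24),[14,23),[13,22),[12,21); WM=17
i=17 t=21 v=3: → [21,30),[20,29),[19,28),[18,27),[17,26),[16,25),[15,24),[14,23),[13,22); WM=17
i=18 t=30 v=1: → [30,39),[29,38),[28,37),[27,36),[26,35),[25,34),[24,33),[23,32),[22,31); WM=17
i=19 t=23 v=2: → [23,32),[22,31),[21,30),[20,29),[19,28),[18,27),[17,26),[16,25),[15,24); WM=28; [9,18) fires=27 [10,19) fires=27 [11,20) fires=32 [12,21) fires=37 [13,22) fires=31 [14,23) fires=25 [15,24) fires=27 [16,25) fires=18 [17,26) fires=17 [18,27) fires=17 [19,28) fires=17
i=20 t=14 v=2: DROP (t<28-2); WM=28
i=21 t=27 v=7: → [27,36),[26,35),[25,34),[24,33),[23,32),[22,31),[21,30),[20,29),[19,28); WM=28

15 20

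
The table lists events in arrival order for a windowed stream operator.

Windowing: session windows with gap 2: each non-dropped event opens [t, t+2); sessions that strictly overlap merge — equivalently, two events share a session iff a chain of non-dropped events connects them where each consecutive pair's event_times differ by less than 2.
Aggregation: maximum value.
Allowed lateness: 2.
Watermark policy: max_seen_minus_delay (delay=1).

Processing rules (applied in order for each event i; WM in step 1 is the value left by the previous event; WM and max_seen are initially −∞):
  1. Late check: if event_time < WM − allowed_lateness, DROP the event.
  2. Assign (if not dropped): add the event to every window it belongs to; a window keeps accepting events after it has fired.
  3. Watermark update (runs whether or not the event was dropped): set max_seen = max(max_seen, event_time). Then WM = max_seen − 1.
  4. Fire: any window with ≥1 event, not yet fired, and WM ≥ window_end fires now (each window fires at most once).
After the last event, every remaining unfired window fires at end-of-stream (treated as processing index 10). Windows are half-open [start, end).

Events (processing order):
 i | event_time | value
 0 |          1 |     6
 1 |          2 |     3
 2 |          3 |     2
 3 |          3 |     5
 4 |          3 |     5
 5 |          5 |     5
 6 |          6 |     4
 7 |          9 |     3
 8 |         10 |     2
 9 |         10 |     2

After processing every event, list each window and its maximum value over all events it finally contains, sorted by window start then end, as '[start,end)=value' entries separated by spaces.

[1,5)=6 [5,8)=5 [9,12)=3

i=0 t=1 v=6: → [1,3); WM=0
i=1 t=2 v=3: → [1,4); WM=1
i=2 t=3 v=2: → [1,5); WM=2
i=3 t=3 v=5: → [1,5); WM=2
i=4 t=3 v=5: → [1,5); WM=2
i=5 t=5 v=5: → [5,7); WM=4
i=6 t=6 v=4: → [5,8); WM=5
i=7 t=9 v=3: → [9,11); WM=8
i=8 t=10 v=2: → [9,12); WM=9
i=9 t=10 v=2: → [9,12); WM=9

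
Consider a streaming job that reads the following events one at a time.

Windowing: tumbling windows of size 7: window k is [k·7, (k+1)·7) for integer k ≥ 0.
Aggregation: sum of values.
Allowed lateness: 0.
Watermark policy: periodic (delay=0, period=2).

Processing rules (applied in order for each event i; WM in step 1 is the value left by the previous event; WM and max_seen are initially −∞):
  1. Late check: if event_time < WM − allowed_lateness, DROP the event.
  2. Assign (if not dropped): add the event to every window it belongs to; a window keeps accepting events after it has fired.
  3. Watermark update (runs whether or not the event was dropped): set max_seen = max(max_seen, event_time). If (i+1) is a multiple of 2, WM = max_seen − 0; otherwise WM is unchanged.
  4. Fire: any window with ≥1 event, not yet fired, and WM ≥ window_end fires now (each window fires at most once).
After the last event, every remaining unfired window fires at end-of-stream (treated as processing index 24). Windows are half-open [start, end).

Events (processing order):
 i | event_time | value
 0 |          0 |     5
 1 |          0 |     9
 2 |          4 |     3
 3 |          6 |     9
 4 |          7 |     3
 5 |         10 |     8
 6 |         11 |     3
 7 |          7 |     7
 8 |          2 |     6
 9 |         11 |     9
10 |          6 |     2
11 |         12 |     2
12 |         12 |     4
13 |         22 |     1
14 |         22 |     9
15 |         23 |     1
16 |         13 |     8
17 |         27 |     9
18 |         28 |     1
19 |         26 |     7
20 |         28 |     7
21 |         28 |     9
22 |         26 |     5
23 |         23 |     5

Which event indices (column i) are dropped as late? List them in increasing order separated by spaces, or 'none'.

i=0 t=0 v=5: → [0,7); WM=−∞
i=1 t=0 v=9: → [0,7); WM=0
i=2 t=4 v=3: → [0,7); WM=0
i=3 t=6 v=9: → [0,7); WM=6
i=4 t=7 v=3: → [7,14); WM=6
i=5 t=10 v=8: → [7,14); WM=10; [0,7) fires=26
i=6 t=11 v=3: → [7,14); WM=10
i=7 t=7 v=7: DROP (t<10-0); WM=11
i=8 t=2 v=6: DROP (t<11-0); WM=11
i=9 t=11 v=9: → [7,14); WM=11
i=10 t=6 v=2: DROP (t<11-0); WM=11
i=11 t=12 v=2: → [7,14); WM=12
i=12 t=12 v=4: → [7,14); WM=12
i=13 t=22 v=1: → [21,28); WM=22; [7,14) fires=29
i=14 t=22 v=9: → [21,28); WM=22
i=15 t=23 v=1: → [21,28); WM=23
i=16 t=13 v=8: DROP (t<23-0); WM=23
i=17 t=27 v=9: → [21,28); WM=27
i=18 t=28 v=1: → [28,35); WM=27
i=19 t=26 v=7: DROP (t<27-0); WM=28; [21,28) fires=20
i=20 t=28 v=7: → [28,35); WM=28
i=21 t=28 v=9: → [28,35); WM=28
i=22 t=26 v=5: DROP (t<28-0); WM=28
i=23 t=23 v=5: DROP (t<28-0); WM=28

7 8 10 16 19 22 23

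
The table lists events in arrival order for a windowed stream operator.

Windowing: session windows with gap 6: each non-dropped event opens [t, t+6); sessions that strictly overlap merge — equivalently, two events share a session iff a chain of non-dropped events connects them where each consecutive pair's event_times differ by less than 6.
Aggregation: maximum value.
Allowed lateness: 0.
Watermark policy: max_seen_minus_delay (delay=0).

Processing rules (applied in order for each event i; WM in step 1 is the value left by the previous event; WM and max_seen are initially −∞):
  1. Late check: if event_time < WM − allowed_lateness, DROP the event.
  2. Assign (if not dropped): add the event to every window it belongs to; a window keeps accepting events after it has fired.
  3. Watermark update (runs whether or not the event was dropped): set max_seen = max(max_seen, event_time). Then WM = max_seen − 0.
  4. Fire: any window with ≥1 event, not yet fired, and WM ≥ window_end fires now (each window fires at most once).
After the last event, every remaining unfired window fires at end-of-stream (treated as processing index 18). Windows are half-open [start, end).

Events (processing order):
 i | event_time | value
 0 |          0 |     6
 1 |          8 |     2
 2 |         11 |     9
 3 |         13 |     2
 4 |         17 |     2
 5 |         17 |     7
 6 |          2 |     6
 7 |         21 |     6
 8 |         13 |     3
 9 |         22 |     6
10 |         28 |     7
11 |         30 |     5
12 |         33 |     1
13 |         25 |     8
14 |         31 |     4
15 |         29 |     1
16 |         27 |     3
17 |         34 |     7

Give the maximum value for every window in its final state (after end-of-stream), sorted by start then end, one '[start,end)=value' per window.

[0,6)=6 [8,28)=9 [28,40)=7

i=0 t=0 v=6: → [0,6); WM=0
i=1 t=8 v=2: → [8,14); WM=8
i=2 t=11 v=9: → [8,17); WM=11
i=3 t=13 v=2: → [8,19); WM=13
i=4 t=17 v=2: → [8,23); WM=17
i=5 t=17 v=7: → [8,23); WM=17
i=6 t=2 v=6: DROP (t<17-0); WM=17
i=7 t=21 v=6: → [8,27); WM=21
i=8 t=13 v=3: DROP (t<21-0); WM=21
i=9 t=22 v=6: → [8,28); WM=22
i=10 t=28 v=7: → [28,34); WM=28
i=11 t=30 v=5: → [28,36); WM=30
i=12 t=33 v=1: → [28,39); WM=33
i=13 t=25 v=8: DROP (t<33-0); WM=33
i=14 t=31 v=4: DROP (t<33-0); WM=33
i=15 t=29 v=1: DROP (t<33-0); WM=33
i=16 t=27 v=3: DROP (t<33-0); WM=33
i=17 t=34 v=7: → [28,40); WM=34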